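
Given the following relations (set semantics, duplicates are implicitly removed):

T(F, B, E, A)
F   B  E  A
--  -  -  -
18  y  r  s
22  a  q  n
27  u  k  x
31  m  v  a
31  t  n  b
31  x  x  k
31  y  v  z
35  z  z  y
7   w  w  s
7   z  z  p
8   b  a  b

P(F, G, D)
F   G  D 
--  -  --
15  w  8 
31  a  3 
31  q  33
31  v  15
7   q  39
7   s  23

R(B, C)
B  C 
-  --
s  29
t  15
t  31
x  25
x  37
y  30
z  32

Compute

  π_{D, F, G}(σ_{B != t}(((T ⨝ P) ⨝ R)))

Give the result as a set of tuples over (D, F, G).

{(15, 31, v), (23, 7, s), (3, 31, a), (33, 31, q), (39, 7, q)}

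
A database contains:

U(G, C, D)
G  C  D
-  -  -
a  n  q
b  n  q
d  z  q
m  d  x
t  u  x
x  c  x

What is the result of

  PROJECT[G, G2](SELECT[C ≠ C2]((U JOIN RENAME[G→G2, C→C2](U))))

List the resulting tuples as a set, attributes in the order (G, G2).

{(a, d), (b, d), (d, a), (d, b), (m, t), (m, x), (t, m), (t, x), (x, m), (x, t)}

ρ[G→G2, C→C2]: schema becomes (G2, C2, D); tuples unchanged.
Joining U and RENAME[G→G2, C→C2](U) on D yields {(a, n, q, a, n), (a, n, q, b, n), (a, n, q, d, z), (b, n, q, a, n), (b, n, q, b, n), (b, n, q, d, z), (d, z, q, a, n), (d, z, q, b, n), (d, z, q, d, z), (m, d, x, m, d), (m, d, x, t, u), (m, d, x, x, c), (t, u, x, m, d), (t, u, x, t, u), (t, u, x, x, c), (x, c, x, m, d), (x, c, x, t, u), (x, c, x, x, c)}.
Filtering on C ≠ C2 leaves {(a, n, q, d, z), (b, n, q, d, z), (d, z, q, a, n), (d, z, q, b, n), (m, d, x, t, u), (m, d, x, x, c), (t, u, x, m, d), (t, u, x, x, c), (x, c, x, m, d), (x, c, x, t, u)}.
Keep only column(s) G, G2: {(a, d), (b, d), (d, a), (d, b), (m, t), (m, x), (t, m), (t, x), (x, m), (x, t)}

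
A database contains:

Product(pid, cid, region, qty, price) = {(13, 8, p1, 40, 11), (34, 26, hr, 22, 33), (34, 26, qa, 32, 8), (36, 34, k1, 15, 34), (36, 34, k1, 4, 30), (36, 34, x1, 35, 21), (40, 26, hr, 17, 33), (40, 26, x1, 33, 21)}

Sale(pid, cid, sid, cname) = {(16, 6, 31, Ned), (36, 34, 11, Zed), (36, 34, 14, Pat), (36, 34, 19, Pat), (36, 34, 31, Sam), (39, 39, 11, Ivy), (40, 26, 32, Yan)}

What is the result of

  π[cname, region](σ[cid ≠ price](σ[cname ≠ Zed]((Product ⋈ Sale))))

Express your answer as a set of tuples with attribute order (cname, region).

{(Pat, k1), (Pat, x1), (Sam, k1), (Sam, x1), (Yan, hr), (Yan, x1)}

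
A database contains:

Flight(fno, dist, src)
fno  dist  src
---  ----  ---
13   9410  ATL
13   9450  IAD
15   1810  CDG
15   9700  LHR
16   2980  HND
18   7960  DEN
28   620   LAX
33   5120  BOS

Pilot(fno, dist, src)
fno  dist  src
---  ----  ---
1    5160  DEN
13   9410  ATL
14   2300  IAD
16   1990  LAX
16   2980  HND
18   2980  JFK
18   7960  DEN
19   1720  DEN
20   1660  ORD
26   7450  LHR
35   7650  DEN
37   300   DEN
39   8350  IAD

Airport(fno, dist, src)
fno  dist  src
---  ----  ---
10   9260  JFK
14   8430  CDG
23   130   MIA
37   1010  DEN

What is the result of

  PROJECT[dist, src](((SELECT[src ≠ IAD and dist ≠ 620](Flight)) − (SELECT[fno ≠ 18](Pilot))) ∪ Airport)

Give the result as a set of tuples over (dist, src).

σ[src ≠ IAD and dist ≠ 620]: keep tuples satisfying src ≠ IAD and dist ≠ 620 → {(13, 9410, ATL), (15, 1810, CDG), (15, 9700, LHR), (16, 2980, HND), (18, 7960, DEN), (33, 5120, BOS)}
σ[fno ≠ 18]: keep tuples satisfying fno ≠ 18 → {(1, 5160, DEN), (13, 9410, ATL), (14, 2300, IAD), (16, 1990, LAX), (16, 2980, HND), (19, 1720, DEN), (20, 1660, ORD), (26, 7450, LHR), (35, 7650, DEN), (37, 300, DEN), (39, 8350, IAD)}
Set difference of the two operands is {(15, 1810, CDG), (15, 9700, LHR), (18, 7960, DEN), (33, 5120, BOS)}.
Set union of the two operands is {(10, 9260, JFK), (14, 8430, CDG), (15, 1810, CDG), (15, 9700, LHR), (18, 7960, DEN), (23, 130, MIA), (33, 5120, BOS), (37, 1010, DEN)}.
Projecting to dist, src: {(1010, DEN), (130, MIA), (1810, CDG), (5120, BOS), (7960, DEN), (8430, CDG), (9260, JFK), (9700, LHR)}

{(1010, DEN), (130, MIA), (1810, CDG), (5120, BOS), (7960, DEN), (8430, CDG), (9260, JFK), (9700, LHR)}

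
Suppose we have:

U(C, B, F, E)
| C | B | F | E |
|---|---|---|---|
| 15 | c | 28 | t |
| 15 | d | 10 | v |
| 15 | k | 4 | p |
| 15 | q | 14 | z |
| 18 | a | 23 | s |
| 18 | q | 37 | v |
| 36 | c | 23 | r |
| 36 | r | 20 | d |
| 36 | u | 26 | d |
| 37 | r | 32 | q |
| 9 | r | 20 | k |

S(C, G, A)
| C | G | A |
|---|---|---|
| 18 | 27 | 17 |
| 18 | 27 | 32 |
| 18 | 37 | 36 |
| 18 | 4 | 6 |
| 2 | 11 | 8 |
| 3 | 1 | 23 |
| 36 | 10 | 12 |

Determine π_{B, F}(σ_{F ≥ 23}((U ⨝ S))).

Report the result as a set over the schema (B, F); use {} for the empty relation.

Natural join on C: {(18, a, 23, s, 27, 17), (18, a, 23, s, 27, 32), (18, a, 23, s, 37, 36), (18, a, 23, s, 4, 6), (18, q, 37, v, 27, 17), (18, q, 37, v, 27, 32), (18, q, 37, v, 37, 36), (18, q, 37, v, 4, 6), (36, c, 23, r, 10, 12), (36, r, 20, d, 10, 12), (36, u, 26, d, 10, 12)}
Filtering on F ≥ 23 leaves {(18, a, 23, s, 27, 17), (18, a, 23, s, 27, 32), (18, a, 23, s, 37, 36), (18, a, 23, s, 4, 6), (18, q, 37, v, 27, 17), (18, q, 37, v, 27, 32), (18, q, 37, v, 37, 36), (18, q, 37, v, 4, 6), (36, c, 23, r, 10, 12), (36, u, 26, d, 10, 12)}.
π[B, F]: project onto (B, F) (6 duplicate(s) eliminated) → {(a, 23), (c, 23), (q, 37), (u, 26)}

{(a, 23), (c, 23), (q, 37), (u, 26)}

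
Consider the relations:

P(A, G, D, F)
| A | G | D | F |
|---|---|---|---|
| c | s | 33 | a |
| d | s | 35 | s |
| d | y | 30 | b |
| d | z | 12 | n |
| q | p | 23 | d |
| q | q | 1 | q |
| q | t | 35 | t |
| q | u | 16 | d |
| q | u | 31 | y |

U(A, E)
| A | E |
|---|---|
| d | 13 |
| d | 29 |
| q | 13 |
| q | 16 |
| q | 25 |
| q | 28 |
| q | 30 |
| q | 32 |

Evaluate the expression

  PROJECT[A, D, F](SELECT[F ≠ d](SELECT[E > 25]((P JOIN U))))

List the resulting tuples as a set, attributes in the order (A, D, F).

P ⋈ U (natural join on A): {(d, s, 35, s, 13), (d, s, 35, s, 29), (d, y, 30, b, 13), (d, y, 30, b, 29), (d, z, 12, n, 13), (d, z, 12, n, 29), (q, p, 23, d, 13), (q, p, 23, d, 16), (q, p, 23, d, 25), (q, p, 23, d, 28), (q, p, 23, d, 30), (q, p, 23, d, 32), (q, q, 1, q, 13), (q, q, 1, q, 16), (q, q, 1, q, 25), (q, q, 1, q, 28), (q, q, 1, q, 30), (q, q, 1, q, 32), (q, t, 35, t, 13), (q, t, 35, t, 16), (q, t, 35, t, 25), (q, t, 35, t, 28), (q, t, 35, t, 30), (q, t, 35, t, 32), (q, u, 16, d, 13), (q, u, 16, d, 16), (q, u, 16, d, 25), (q, u, 16, d, 28), (q, u, 16, d, 30), (q, u, 16, d, 32), (q, u, 31, y, 13), (q, u, 31, y, 16), (q, u, 31, y, 25), (q, u, 31, y, 28), (q, u, 31, y, 30), (q, u, 31, y, 32)}
σ[E > 25]: keep tuples satisfying E > 25 → {(d, s, 35, s, 29), (d, y, 30, b, 29), (d, z, 12, n, 29), (q, p, 23, d, 28), (q, p, 23, d, 30), (q, p, 23, d, 32), (q, q, 1, q, 28), (q, q, 1, q, 30), (q, q, 1, q, 32), (q, t, 35, t, 28), (q, t, 35, t, 30), (q, t, 35, t, 32), (q, u, 16, d, 28), (q, u, 16, d, 30), (q, u, 16, d, 32), (q, u, 31, y, 28), (q, u, 31, y, 30), (q, u, 31, y, 32)}
σ[F ≠ d]: keep tuples satisfying F ≠ d → {(d, s, 35, s, 29), (d, y, 30, b, 29), (d, z, 12, n, 29), (q, q, 1, q, 28), (q, q, 1, q, 30), (q, q, 1, q, 32), (q, t, 35, t, 28), (q, t, 35, t, 30), (q, t, 35, t, 32), (q, u, 31, y, 28), (q, u, 31, y, 30), (q, u, 31, y, 32)}
Keep only column(s) A, D, F (6 duplicate(s) eliminated): {(d, 12, n), (d, 30, b), (d, 35, s), (q, 1, q), (q, 31, y), (q, 35, t)}

{(d, 12, n), (d, 30, b), (d, 35, s), (q, 1, q), (q, 31, y), (q, 35, t)}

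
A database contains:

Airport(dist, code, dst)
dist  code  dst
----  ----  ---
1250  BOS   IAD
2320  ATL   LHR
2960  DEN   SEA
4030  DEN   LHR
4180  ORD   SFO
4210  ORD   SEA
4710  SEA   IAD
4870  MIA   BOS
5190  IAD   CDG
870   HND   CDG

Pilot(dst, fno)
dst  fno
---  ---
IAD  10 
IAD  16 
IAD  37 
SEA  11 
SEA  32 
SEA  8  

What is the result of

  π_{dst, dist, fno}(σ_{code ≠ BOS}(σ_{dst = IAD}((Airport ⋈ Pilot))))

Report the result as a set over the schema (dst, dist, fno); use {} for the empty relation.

Airport ⋈ Pilot (natural join on dst): {(1250, BOS, IAD, 10), (1250, BOS, IAD, 16), (1250, BOS, IAD, 37), (2960, DEN, SEA, 11), (2960, DEN, SEA, 32), (2960, DEN, SEA, 8), (4210, ORD, SEA, 11), (4210, ORD, SEA, 32), (4210, ORD, SEA, 8), (4710, SEA, IAD, 10), (4710, SEA, IAD, 16), (4710, SEA, IAD, 37)}
Filtering on dst = IAD leaves {(1250, BOS, IAD, 10), (1250, BOS, IAD, 16), (1250, BOS, IAD, 37), (4710, SEA, IAD, 10), (4710, SEA, IAD, 16), (4710, SEA, IAD, 37)}.
Filtering on code ≠ BOS leaves {(4710, SEA, IAD, 10), (4710, SEA, IAD, 16), (4710, SEA, IAD, 37)}.
Projecting to dst, dist, fno: {(IAD, 4710, 10), (IAD, 4710, 16), (IAD, 4710, 37)}

{(IAD, 4710, 10), (IAD, 4710, 16), (IAD, 4710, 37)}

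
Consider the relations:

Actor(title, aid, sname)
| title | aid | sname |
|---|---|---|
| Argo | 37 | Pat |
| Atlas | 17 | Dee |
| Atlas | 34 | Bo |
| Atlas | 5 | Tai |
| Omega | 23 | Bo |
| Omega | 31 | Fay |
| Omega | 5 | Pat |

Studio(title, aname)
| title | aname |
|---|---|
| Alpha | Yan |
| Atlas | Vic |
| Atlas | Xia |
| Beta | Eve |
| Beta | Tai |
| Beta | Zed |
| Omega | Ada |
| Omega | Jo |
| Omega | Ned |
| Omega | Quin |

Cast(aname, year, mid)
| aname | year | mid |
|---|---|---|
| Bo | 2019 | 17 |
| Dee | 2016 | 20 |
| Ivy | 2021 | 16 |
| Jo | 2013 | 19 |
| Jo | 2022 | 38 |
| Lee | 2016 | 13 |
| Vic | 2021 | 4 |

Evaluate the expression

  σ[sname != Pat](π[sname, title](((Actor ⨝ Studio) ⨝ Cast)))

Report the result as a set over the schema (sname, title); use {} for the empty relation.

Actor ⋈ Studio (natural join on title): {(Atlas, 17, Dee, Vic), (Atlas, 17, Dee, Xia), (Atlas, 34, Bo, Vic), (Atlas, 34, Bo, Xia), (Atlas, 5, Tai, Vic), (Atlas, 5, Tai, Xia), (Omega, 23, Bo, Ada), (Omega, 23, Bo, Jo), (Omega, 23, Bo, Ned), (Omega, 23, Bo, Quin), (Omega, 31, Fay, Ada), (Omega, 31, Fay, Jo), (Omega, 31, Fay, Ned), (Omega, 31, Fay, Quin), (Omega, 5, Pat, Ada), (Omega, 5, Pat, Jo), (Omega, 5, Pat, Ned), (Omega, 5, Pat, Quin)}
(Actor ⨝ Studio) ⋈ Cast (natural join on aname): {(Atlas, 17, Dee, Vic, 2021, 4), (Atlas, 34, Bo, Vic, 2021, 4), (Atlas, 5, Tai, Vic, 2021, 4), (Omega, 23, Bo, Jo, 2013, 19), (Omega, 23, Bo, Jo, 2022, 38), (Omega, 31, Fay, Jo, 2013, 19), (Omega, 31, Fay, Jo, 2022, 38), (Omega, 5, Pat, Jo, 2013, 19), (Omega, 5, Pat, Jo, 2022, 38)}
Keep only column(s) sname, title (3 duplicate(s) eliminated): {(Bo, Atlas), (Bo, Omega), (Dee, Atlas), (Fay, Omega), (Pat, Omega), (Tai, Atlas)}
Apply σ_{sname != Pat}; surviving tuples: {(Bo, Atlas), (Bo, Omega), (Dee, Atlas), (Fay, Omega), (Tai, Atlas)}

{(Bo, Atlas), (Bo, Omega), (Dee, Atlas), (Fay, Omega), (Tai, Atlas)}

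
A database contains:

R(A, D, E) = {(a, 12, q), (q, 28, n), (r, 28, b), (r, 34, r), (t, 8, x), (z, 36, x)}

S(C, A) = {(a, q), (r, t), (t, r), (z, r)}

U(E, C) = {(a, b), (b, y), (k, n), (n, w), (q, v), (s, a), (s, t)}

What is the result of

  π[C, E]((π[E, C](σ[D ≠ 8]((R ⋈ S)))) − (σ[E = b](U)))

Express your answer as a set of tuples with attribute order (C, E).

{(a, n), (t, b), (t, r), (z, b), (z, r)}

Joining R and S on A yields {(q, 28, n, a), (r, 28, b, t), (r, 28, b, z), (r, 34, r, t), (r, 34, r, z), (t, 8, x, r)}.
Apply σ_{D ≠ 8}; surviving tuples: {(q, 28, n, a), (r, 28, b, t), (r, 28, b, z), (r, 34, r, t), (r, 34, r, z)}
π[E, C]: project onto (E, C) → {(b, t), (b, z), (n, a), (r, t), (r, z)}
Apply σ_{E = b}; surviving tuples: {(b, y)}
Taking the difference: {(b, t), (b, z), (n, a), (r, t), (r, z)}
π[C, E]: project onto (C, E) → {(a, n), (t, b), (t, r), (z, b), (z, r)}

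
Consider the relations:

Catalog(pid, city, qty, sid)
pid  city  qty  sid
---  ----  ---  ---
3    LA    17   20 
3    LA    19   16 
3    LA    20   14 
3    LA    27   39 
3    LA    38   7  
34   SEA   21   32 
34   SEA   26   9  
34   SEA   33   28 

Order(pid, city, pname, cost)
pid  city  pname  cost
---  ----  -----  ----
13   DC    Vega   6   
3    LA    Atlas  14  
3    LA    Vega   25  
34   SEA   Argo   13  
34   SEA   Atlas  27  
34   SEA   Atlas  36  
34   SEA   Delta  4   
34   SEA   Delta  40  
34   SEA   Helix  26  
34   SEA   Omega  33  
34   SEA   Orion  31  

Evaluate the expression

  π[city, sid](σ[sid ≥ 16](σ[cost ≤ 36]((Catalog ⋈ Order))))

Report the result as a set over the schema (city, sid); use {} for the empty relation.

{(LA, 16), (LA, 20), (LA, 39), (SEA, 28), (SEA, 32)}

Natural join on pid, city: {(3, LA, 17, 20, Atlas, 14), (3, LA, 17, 20, Vega, 25), (3, LA, 19, 16, Atlas, 14), (3, LA, 19, 16, Vega, 25), (3, LA, 20, 14, Atlas, 14), (3, LA, 20, 14, Vega, 25), (3, LA, 27, 39, Atlas, 14), (3, LA, 27, 39, Vega, 25), (3, LA, 38, 7, Atlas, 14), (3, LA, 38, 7, Vega, 25), (34, SEA, 21, 32, Argo, 13), (34, SEA, 21, 32, Atlas, 27), (34, SEA, 21, 32, Atlas, 36), (34, SEA, 21, 32, Delta, 4), (34, SEA, 21, 32, Delta, 40), (34, SEA, 21, 32, Helix, 26), (34, SEA, 21, 32, Omega, 33), (34, SEA, 21, 32, Orion, 31), (34, SEA, 26, 9, Argo, 13), (34, SEA, 26, 9, Atlas, 27), (34, SEA, 26, 9, Atlas, 36), (34, SEA, 26, 9, Delta, 4), (34, SEA, 26, 9, Delta, 40), (34, SEA, 26, 9, Helix, 26), (34, SEA, 26, 9, Omega, 33), (34, SEA, 26, 9, Orion, 31), (34, SEA, 33, 28, Argo, 13), (34, SEA, 33, 28, Atlas, 27), (34, SEA, 33, 28, Atlas, 36), (34, SEA, 33, 28, Delta, 4), (34, SEA, 33, 28, Delta, 40), (34, SEA, 33, 28, Helix, 26), (34, SEA, 33, 28, Omega, 33), (34, SEA, 33, 28, Orion, 31)}
σ[cost ≤ 36]: keep tuples satisfying cost ≤ 36 → {(3, LA, 17, 20, Atlas, 14), (3, LA, 17, 20, Vega, 25), (3, LA, 19, 16, Atlas, 14), (3, LA, 19, 16, Vega, 25), (3, LA, 20, 14, Atlas, 14), (3, LA, 20, 14, Vega, 25), (3, LA, 27, 39, Atlas, 14), (3, LA, 27, 39, Vega, 25), (3, LA, 38, 7, Atlas, 14), (3, LA, 38, 7, Vega, 25), (34, SEA, 21, 32, Argo, 13), (34, SEA, 21, 32, Atlas, 27), (34, SEA, 21, 32, Atlas, 36), (34, SEA, 21, 32, Delta, 4), (34, SEA, 21, 32, Helix, 26), (34, SEA, 21, 32, Omega, 33), (34, SEA, 21, 32, Orion, 31), (34, SEA, 26, 9, Argo, 13), (34, SEA, 26, 9, Atlas, 27), (34, SEA, 26, 9, Atlas, 36), (34, SEA, 26, 9, Delta, 4), (34, SEA, 26, 9, Helix, 26), (34, SEA, 26, 9, Omega, 33), (34, SEA, 26, 9, Orion, 31), (34, SEA, 33, 28, Argo, 13), (34, SEA, 33, 28, Atlas, 27), (34, SEA, 33, 28, Atlas, 36), (34, SEA, 33, 28, Delta, 4), (34, SEA, 33, 28, Helix, 26), (34, SEA, 33, 28, Omega, 33), (34, SEA, 33, 28, Orion, 31)}
σ[sid ≥ 16]: keep tuples satisfying sid ≥ 16 → {(3, LA, 17, 20, Atlas, 14), (3, LA, 17, 20, Vega, 25), (3, LA, 19, 16, Atlas, 14), (3, LA, 19, 16, Vega, 25), (3, LA, 27, 39, Atlas, 14), (3, LA, 27, 39, Vega, 25), (34, SEA, 21, 32, Argo, 13), (34, SEA, 21, 32, Atlas, 27), (34, SEA, 21, 32, Atlas, 36), (34, SEA, 21, 32, Delta, 4), (34, SEA, 21, 32, Helix, 26), (34, SEA, 21, 32, Omega, 33), (34, SEA, 21, 32, Orion, 31), (34, SEA, 33, 28, Argo, 13), (34, SEA, 33, 28, Atlas, 27), (34, SEA, 33, 28, Atlas, 36), (34, SEA, 33, 28, Delta, 4), (34, SEA, 33, 28, Helix, 26), (34, SEA, 33, 28, Omega, 33), (34, SEA, 33, 28, Orion, 31)}
π[city, sid]: project onto (city, sid) (15 duplicate(s) eliminated) → {(LA, 16), (LA, 20), (LA, 39), (SEA, 28), (SEA, 32)}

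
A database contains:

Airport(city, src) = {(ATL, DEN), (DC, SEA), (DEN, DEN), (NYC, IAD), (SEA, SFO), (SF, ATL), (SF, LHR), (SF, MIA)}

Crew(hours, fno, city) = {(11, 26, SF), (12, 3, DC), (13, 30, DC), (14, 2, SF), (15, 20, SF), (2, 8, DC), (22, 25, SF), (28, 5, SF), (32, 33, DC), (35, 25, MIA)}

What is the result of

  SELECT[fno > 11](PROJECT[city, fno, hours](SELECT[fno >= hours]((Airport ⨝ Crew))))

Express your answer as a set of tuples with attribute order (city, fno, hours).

Natural join on city: {(DC, SEA, 12, 3), (DC, SEA, 13, 30), (DC, SEA, 2, 8), (DC, SEA, 32, 33), (SF, ATL, 11, 26), (SF, ATL, 14, 2), (SF, ATL, 15, 20), (SF, ATL, 22, 25), (SF, ATL, 28, 5), (SF, LHR, 11, 26), (SF, LHR, 14, 2), (SF, LHR, 15, 20), (SF, LHR, 22, 25), (SF, LHR, 28, 5), (SF, MIA, 11, 26), (SF, MIA, 14, 2), (SF, MIA, 15, 20), (SF, MIA, 22, 25), (SF, MIA, 28, 5)}
σ[fno >= hours]: keep tuples satisfying fno >= hours → {(DC, SEA, 13, 30), (DC, SEA, 2, 8), (DC, SEA, 32, 33), (SF, ATL, 11, 26), (SF, ATL, 15, 20), (SF, ATL, 22, 25), (SF, LHR, 11, 26), (SF, LHR, 15, 20), (SF, LHR, 22, 25), (SF, MIA, 11, 26), (SF, MIA, 15, 20), (SF, MIA, 22, 25)}
π_{city, fno, hours} gives {(DC, 30, 13), (DC, 33, 32), (DC, 8, 2), (SF, 20, 15), (SF, 25, 22), (SF, 26, 11)} (6 duplicate(s) eliminated).
σ[fno > 11]: keep tuples satisfying fno > 11 → {(DC, 30, 13), (DC, 33, 32), (SF, 20, 15), (SF, 25, 22), (SF, 26, 11)}

{(DC, 30, 13), (DC, 33, 32), (SF, 20, 15), (SF, 25, 22), (SF, 26, 11)}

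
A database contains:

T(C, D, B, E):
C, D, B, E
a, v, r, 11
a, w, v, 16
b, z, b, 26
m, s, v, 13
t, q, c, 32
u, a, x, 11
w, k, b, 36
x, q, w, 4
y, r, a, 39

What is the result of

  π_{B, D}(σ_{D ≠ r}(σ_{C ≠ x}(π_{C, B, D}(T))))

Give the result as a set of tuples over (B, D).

{(b, k), (b, z), (c, q), (r, v), (v, s), (v, w), (x, a)}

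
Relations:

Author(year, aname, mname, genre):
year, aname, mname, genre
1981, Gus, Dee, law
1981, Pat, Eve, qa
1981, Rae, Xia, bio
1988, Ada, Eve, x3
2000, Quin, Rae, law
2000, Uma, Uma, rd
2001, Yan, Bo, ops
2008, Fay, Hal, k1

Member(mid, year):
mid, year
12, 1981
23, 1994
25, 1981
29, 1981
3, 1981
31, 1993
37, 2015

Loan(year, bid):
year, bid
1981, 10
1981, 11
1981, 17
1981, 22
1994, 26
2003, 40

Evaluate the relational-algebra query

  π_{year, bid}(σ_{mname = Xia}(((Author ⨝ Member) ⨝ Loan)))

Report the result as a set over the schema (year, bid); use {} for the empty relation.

Author ⋈ Member (natural join on year): {(1981, Gus, Dee, law, 12), (1981, Gus, Dee, law, 25), (1981, Gus, Dee, law, 29), (1981, Gus, Dee, law, 3), (1981, Pat, Eve, qa, 12), (1981, Pat, Eve, qa, 25), (1981, Pat, Eve, qa, 29), (1981, Pat, Eve, qa, 3), (1981, Rae, Xia, bio, 12), (1981, Rae, Xia, bio, 25), (1981, Rae, Xia, bio, 29), (1981, Rae, Xia, bio, 3)}
(Author ⨝ Member) ⋈ Loan (natural join on year): {(1981, Gus, Dee, law, 12, 10), (1981, Gus, Dee, law, 12, 11), (1981, Gus, Dee, law, 12, 17), (1981, Gus, Dee, law, 12, 22), (1981, Gus, Dee, law, 25, 10), (1981, Gus, Dee, law, 25, 11), (1981, Gus, Dee, law, 25, 17), (1981, Gus, Dee, law, 25, 22), (1981, Gus, Dee, law, 29, 10), (1981, Gus, Dee, law, 29, 11), (1981, Gus, Dee, law, 29, 17), (1981, Gus, Dee, law, 29, 22), (1981, Gus, Dee, law, 3, 10), (1981, Gus, Dee, law, 3, 11), (1981, Gus, Dee, law, 3, 17), (1981, Gus, Dee, law, 3, 22), (1981, Pat, Eve, qa, 12, 10), (1981, Pat, Eve, qa, 12, 11), (1981, Pat, Eve, qa, 12, 17), (1981, Pat, Eve, qa, 12, 22), (1981, Pat, Eve, qa, 25, 10), (1981, Pat, Eve, qa, 25, 11), (1981, Pat, Eve, qa, 25, 17), (1981, Pat, Eve, qa, 25, 22), (1981, Pat, Eve, qa, 29, 10), (1981, Pat, Eve, qa, 29, 11), (1981, Pat, Eve, qa, 29, 17), (1981, Pat, Eve, qa, 29, 22), (1981, Pat, Eve, qa, 3, 10), (1981, Pat, Eve, qa, 3, 11), (1981, Pat, Eve, qa, 3, 17), (1981, Pat, Eve, qa, 3, 22), (1981, Rae, Xia, bio, 12, 10), (1981, Rae, Xia, bio, 12, 11), (1981, Rae, Xia, bio, 12, 17), (1981, Rae, Xia, bio, 12, 22), (1981, Rae, Xia, bio, 25, 10), (1981, Rae, Xia, bio, 25, 11), (1981, Rae, Xia, bio, 25, 17), (1981, Rae, Xia, bio, 25, 22), (1981, Rae, Xia, bio, 29, 10), (1981, Rae, Xia, bio, 29, 11), (1981, Rae, Xia, bio, 29, 17), (1981, Rae, Xia, bio, 29, 22), (1981, Rae, Xia, bio, 3, 10), (1981, Rae, Xia, bio, 3, 11), (1981, Rae, Xia, bio, 3, 17), (1981, Rae, Xia, bio, 3, 22)}
Apply σ_{mname = Xia}; surviving tuples: {(1981, Rae, Xia, bio, 12, 10), (1981, Rae, Xia, bio, 12, 11), (1981, Rae, Xia, bio, 12, 17), (1981, Rae, Xia, bio, 12, 22), (1981, Rae, Xia, bio, 25, 10), (1981, Rae, Xia, bio, 25, 11), (1981, Rae, Xia, bio, 25, 17), (1981, Rae, Xia, bio, 25, 22), (1981, Rae, Xia, bio, 29, 10), (1981, Rae, Xia, bio, 29, 11), (1981, Rae, Xia, bio, 29, 17), (1981, Rae, Xia, bio, 29, 22), (1981, Rae, Xia, bio, 3, 10), (1981, Rae, Xia, bio, 3, 11), (1981, Rae, Xia, bio, 3, 17), (1981, Rae, Xia, bio, 3, 22)}
π[year, bid]: project onto (year, bid) (12 duplicate(s) eliminated) → {(1981, 10), (1981, 11), (1981, 17), (1981, 22)}

{(1981, 10), (1981, 11), (1981, 17), (1981, 22)}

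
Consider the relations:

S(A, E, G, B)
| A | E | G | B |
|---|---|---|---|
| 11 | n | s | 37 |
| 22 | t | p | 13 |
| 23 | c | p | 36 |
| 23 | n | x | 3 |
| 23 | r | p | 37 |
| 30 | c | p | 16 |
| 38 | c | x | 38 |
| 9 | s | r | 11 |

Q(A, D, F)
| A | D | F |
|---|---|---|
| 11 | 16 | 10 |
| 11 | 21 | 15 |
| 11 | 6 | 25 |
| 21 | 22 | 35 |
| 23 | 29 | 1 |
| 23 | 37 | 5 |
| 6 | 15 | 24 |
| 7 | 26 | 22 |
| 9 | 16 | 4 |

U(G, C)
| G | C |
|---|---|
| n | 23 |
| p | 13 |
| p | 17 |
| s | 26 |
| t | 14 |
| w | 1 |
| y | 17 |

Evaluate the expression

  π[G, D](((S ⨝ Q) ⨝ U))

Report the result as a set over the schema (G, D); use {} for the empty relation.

S ⋈ Q (natural join on A): {(11, n, s, 37, 16, 10), (11, n, s, 37, 21, 15), (11, n, s, 37, 6, 25), (23, c, p, 36, 29, 1), (23, c, p, 36, 37, 5), (23, n, x, 3, 29, 1), (23, n, x, 3, 37, 5), (23, r, p, 37, 29, 1), (23, r, p, 37, 37, 5), (9, s, r, 11, 16, 4)}
(S ⨝ Q) ⋈ U (natural join on G): {(11, n, s, 37, 16, 10, 26), (11, n, s, 37, 21, 15, 26), (11, n, s, 37, 6, 25, 26), (23, c, p, 36, 29, 1, 13), (23, c, p, 36, 29, 1, 17), (23, c, p, 36, 37, 5, 13), (23, c, p, 36, 37, 5, 17), (23, r, p, 37, 29, 1, 13), (23, r, p, 37, 29, 1, 17), (23, r, p, 37, 37, 5, 13), (23, r, p, 37, 37, 5, 17)}
π_{G, D} gives {(p, 29), (p, 37), (s, 16), (s, 21), (s, 6)} (6 duplicate(s) eliminated).

{(p, 29), (p, 37), (s, 16), (s, 21), (s, 6)}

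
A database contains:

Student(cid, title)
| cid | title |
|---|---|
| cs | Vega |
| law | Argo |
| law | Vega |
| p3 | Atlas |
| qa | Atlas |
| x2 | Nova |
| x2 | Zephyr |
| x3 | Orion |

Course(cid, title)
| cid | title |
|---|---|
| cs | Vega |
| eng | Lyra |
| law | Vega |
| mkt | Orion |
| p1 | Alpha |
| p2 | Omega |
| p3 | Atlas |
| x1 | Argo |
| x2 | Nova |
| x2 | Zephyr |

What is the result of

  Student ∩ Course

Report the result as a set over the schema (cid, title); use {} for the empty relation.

{(cs, Vega), (law, Vega), (p3, Atlas), (x2, Nova), (x2, Zephyr)}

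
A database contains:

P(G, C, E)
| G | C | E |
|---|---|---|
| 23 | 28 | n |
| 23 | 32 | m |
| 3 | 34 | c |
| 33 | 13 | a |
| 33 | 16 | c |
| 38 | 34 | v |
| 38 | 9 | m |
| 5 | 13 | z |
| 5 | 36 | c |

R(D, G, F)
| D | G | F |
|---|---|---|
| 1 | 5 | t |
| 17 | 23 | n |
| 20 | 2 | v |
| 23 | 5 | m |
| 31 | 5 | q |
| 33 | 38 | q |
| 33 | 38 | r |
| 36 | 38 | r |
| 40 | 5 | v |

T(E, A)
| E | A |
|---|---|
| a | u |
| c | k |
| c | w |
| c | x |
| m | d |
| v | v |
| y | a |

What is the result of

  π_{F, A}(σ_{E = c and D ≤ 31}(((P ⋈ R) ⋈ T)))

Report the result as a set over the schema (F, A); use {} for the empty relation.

{(m, k), (m, w), (m, x), (q, k), (q, w), (q, x), (t, k), (t, w), (t, x)}

Natural join on G: {(23, 28, n, 17, n), (23, 32, m, 17, n), (38, 34, v, 33, q), (38, 34, v, 33, r), (38, 34, v, 36, r), (38, 9, m, 33, q), (38, 9, m, 33, r), (38, 9, m, 36, r), (5, 13, z, 1, t), (5, 13, z, 23, m), (5, 13, z, 31, q), (5, 13, z, 40, v), (5, 36, c, 1, t), (5, 36, c, 23, m), (5, 36, c, 31, q), (5, 36, c, 40, v)}
Natural join on E: {(23, 32, m, 17, n, d), (38, 34, v, 33, q, v), (38, 34, v, 33, r, v), (38, 34, v, 36, r, v), (38, 9, m, 33, q, d), (38, 9, m, 33, r, d), (38, 9, m, 36, r, d), (5, 36, c, 1, t, k), (5, 36, c, 1, t, w), (5, 36, c, 1, t, x), (5, 36, c, 23, m, k), (5, 36, c, 23, m, w), (5, 36, c, 23, m, x), (5, 36, c, 31, q, k), (5, 36, c, 31, q, w), (5, 36, c, 31, q, x), (5, 36, c, 40, v, k), (5, 36, c, 40, v, w), (5, 36, c, 40, v, x)}
Filtering on E = c and D ≤ 31 leaves {(5, 36, c, 1, t, k), (5, 36, c, 1, t, w), (5, 36, c, 1, t, x), (5, 36, c, 23, m, k), (5, 36, c, 23, m, w), (5, 36, c, 23, m, x), (5, 36, c, 31, q, k), (5, 36, c, 31, q, w), (5, 36, c, 31, q, x)}.
π_{F, A} gives {(m, k), (m, w), (m, x), (q, k), (q, w), (q, x), (t, k), (t, w), (t, x)}.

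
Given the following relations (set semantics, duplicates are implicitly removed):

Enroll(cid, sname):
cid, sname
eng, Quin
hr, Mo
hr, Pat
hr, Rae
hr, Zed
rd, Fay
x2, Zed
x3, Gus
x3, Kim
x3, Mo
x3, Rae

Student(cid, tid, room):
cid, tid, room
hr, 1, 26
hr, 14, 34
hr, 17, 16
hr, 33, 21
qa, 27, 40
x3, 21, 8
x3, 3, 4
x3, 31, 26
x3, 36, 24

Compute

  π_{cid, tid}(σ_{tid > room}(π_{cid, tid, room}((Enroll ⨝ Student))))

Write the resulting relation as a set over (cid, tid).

{(hr, 17), (hr, 33), (x3, 21), (x3, 31), (x3, 36)}

Natural join on cid: {(hr, Mo, 1, 26), (hr, Mo, 14, 34), (hr, Mo, 17, 16), (hr, Mo, 33, 21), (hr, Pat, 1, 26), (hr, Pat, 14, 34), (hr, Pat, 17, 16), (hr, Pat, 33, 21), (hr, Rae, 1, 26), (hr, Rae, 14, 34), (hr, Rae, 17, 16), (hr, Rae, 33, 21), (hr, Zed, 1, 26), (hr, Zed, 14, 34), (hr, Zed, 17, 16), (hr, Zed, 33, 21), (x3, Gus, 21, 8), (x3, Gus, 3, 4), (x3, Gus, 31, 26), (x3, Gus, 36, 24), (x3, Kim, 21, 8), (x3, Kim, 3, 4), (x3, Kim, 31, 26), (x3, Kim, 36, 24), (x3, Mo, 21, 8), (x3, Mo, 3, 4), (x3, Mo, 31, 26), (x3, Mo, 36, 24), (x3, Rae, 21, 8), (x3, Rae, 3, 4), (x3, Rae, 31, 26), (x3, Rae, 36, 24)}
π[cid, tid, room]: project onto (cid, tid, room) (24 duplicate(s) eliminated) → {(hr, 1, 26), (hr, 14, 34), (hr, 17, 16), (hr, 33, 21), (x3, 21, 8), (x3, 3, 4), (x3, 31, 26), (x3, 36, 24)}
σ[tid > room]: keep tuples satisfying tid > room → {(hr, 17, 16), (hr, 33, 21), (x3, 21, 8), (x3, 31, 26), (x3, 36, 24)}
π[cid, tid]: project onto (cid, tid) → {(hr, 17), (hr, 33), (x3, 21), (x3, 31), (x3, 36)}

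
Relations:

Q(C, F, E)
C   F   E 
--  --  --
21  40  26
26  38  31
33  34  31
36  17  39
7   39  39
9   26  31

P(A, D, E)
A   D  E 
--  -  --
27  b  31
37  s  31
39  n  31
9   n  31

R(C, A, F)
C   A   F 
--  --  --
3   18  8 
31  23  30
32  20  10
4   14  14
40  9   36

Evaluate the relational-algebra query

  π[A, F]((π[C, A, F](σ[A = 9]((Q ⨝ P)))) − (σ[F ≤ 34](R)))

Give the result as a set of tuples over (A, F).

{(9, 26), (9, 34), (9, 38)}

Natural join on E: {(26, 38, 31, 27, b), (26, 38, 31, 37, s), (26, 38, 31, 39, n), (26, 38, 31, 9, n), (33, 34, 31, 27, b), (33, 34, 31, 37, s), (33, 34, 31, 39, n), (33, 34, 31, 9, n), (9, 26, 31, 27, b), (9, 26, 31, 37, s), (9, 26, 31, 39, n), (9, 26, 31, 9, n)}
σ[A = 9]: keep tuples satisfying A = 9 → {(26, 38, 31, 9, n), (33, 34, 31, 9, n), (9, 26, 31, 9, n)}
Projecting to C, A, F: {(26, 9, 38), (33, 9, 34), (9, 9, 26)}
σ[F ≤ 34]: keep tuples satisfying F ≤ 34 → {(3, 18, 8), (31, 23, 30), (32, 20, 10), (4, 14, 14)}
Set difference of the two operands is {(26, 9, 38), (33, 9, 34), (9, 9, 26)}.
Projecting to A, F: {(9, 26), (9, 34), (9, 38)}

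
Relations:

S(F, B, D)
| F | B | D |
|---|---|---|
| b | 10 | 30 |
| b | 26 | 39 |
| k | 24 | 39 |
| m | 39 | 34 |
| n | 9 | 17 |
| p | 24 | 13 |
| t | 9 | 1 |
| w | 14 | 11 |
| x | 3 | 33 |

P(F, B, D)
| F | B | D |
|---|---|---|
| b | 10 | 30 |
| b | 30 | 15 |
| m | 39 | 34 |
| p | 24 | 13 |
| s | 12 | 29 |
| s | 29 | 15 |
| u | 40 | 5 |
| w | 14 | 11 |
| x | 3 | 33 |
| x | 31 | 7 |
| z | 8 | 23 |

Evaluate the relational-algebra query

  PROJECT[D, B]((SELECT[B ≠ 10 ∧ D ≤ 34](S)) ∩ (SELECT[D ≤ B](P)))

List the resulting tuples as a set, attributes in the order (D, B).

{(11, 14), (13, 24), (34, 39)}

Filtering on B ≠ 10 ∧ D ≤ 34 leaves {(m, 39, 34), (n, 9, 17), (p, 24, 13), (t, 9, 1), (w, 14, 11), (x, 3, 33)}.
Filtering on D ≤ B leaves {(b, 30, 15), (m, 39, 34), (p, 24, 13), (s, 29, 15), (u, 40, 5), (w, 14, 11), (x, 31, 7)}.
Intersection: {(m, 39, 34), (n, 9, 17), (p, 24, 13), (t, 9, 1), (w, 14, 11), (x, 3, 33)} with {(b, 30, 15), (m, 39, 34), (p, 24, 13), (s, 29, 15), (u, 40, 5), (w, 14, 11), (x, 31, 7)} → {(m, 39, 34), (p, 24, 13), (w, 14, 11)}
π_{D, B} gives {(11, 14), (13, 24), (34, 39)}.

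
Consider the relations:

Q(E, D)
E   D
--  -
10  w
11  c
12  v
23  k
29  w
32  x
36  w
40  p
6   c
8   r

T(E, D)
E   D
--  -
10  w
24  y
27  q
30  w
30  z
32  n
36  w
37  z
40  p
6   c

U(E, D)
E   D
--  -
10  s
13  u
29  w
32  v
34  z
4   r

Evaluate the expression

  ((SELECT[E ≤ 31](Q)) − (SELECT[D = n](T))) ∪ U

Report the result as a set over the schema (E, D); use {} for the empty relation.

{(10, s), (10, w), (11, c), (12, v), (13, u), (23, k), (29, w), (32, v), (34, z), (4, r), (6, c), (8, r)}

Apply σ_{E ≤ 31}; surviving tuples: {(10, w), (11, c), (12, v), (23, k), (29, w), (6, c), (8, r)}
Apply σ_{D = n}; surviving tuples: {(32, n)}
Difference: {(10, w), (11, c), (12, v), (23, k), (29, w), (6, c), (8, r)} with {(32, n)} → {(10, w), (11, c), (12, v), (23, k), (29, w), (6, c), (8, r)}
Union: {(10, w), (11, c), (12, v), (23, k), (29, w), (6, c), (8, r)} with {(10, s), (13, u), (29, w), (32, v), (34, z), (4, r)} → {(10, s), (10, w), (11, c), (12, v), (13, u), (23, k), (29, w), (32, v), (34, z), (4, r), (6, c), (8, r)}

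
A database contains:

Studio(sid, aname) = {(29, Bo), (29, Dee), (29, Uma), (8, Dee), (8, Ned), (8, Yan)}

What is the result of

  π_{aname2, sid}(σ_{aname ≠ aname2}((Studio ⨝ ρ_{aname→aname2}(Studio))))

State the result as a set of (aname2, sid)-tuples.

{(Bo, 29), (Dee, 29), (Dee, 8), (Ned, 8), (Uma, 29), (Yan, 8)}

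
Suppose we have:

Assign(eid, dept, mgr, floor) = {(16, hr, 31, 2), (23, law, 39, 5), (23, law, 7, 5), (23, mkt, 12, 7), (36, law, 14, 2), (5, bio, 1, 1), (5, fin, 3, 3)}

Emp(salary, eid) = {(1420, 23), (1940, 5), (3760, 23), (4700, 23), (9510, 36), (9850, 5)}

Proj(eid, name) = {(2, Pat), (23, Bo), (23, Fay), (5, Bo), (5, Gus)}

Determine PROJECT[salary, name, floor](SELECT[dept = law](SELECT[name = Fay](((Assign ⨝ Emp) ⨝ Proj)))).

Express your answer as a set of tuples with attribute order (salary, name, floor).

Joining Assign and Emp on eid yields {(23, law, 39, 5, 1420), (23, law, 39, 5, 3760), (23, law, 39, 5, 4700), (23, law, 7, 5, 1420), (23, law, 7, 5, 3760), (23, law, 7, 5, 4700), (23, mkt, 12, 7, 1420), (23, mkt, 12, 7, 3760), (23, mkt, 12, 7, 4700), (36, law, 14, 2, 9510), (5, bio, 1, 1, 1940), (5, bio, 1, 1, 9850), (5, fin, 3, 3, 1940), (5, fin, 3, 3, 9850)}.
Joining (Assign ⨝ Emp) and Proj on eid yields {(23, law, 39, 5, 1420, Bo), (23, law, 39, 5, 1420, Fay), (23, law, 39, 5, 3760, Bo), (23, law, 39, 5, 3760, Fay), (23, law, 39, 5, 4700, Bo), (23, law, 39, 5, 4700, Fay), (23, law, 7, 5, 1420, Bo), (23, law, 7, 5, 1420, Fay), (23, law, 7, 5, 3760, Bo), (23, law, 7, 5, 3760, Fay), (23, law, 7, 5, 4700, Bo), (23, law, 7, 5, 4700, Fay), (23, mkt, 12, 7, 1420, Bo), (23, mkt, 12, 7, 1420, Fay), (23, mkt, 12, 7, 3760, Bo), (23, mkt, 12, 7, 3760, Fay), (23, mkt, 12, 7, 4700, Bo), (23, mkt, 12, 7, 4700, Fay), (5, bio, 1, 1, 1940, Bo), (5, bio, 1, 1, 1940, Gus), (5, bio, 1, 1, 9850, Bo), (5, bio, 1, 1, 9850, Gus), (5, fin, 3, 3, 1940, Bo), (5, fin, 3, 3, 1940, Gus), (5, fin, 3, 3, 9850, Bo), (5, fin, 3, 3, 9850, Gus)}.
Filtering on name = Fay leaves {(23, law, 39, 5, 1420, Fay), (23, law, 39, 5, 3760, Fay), (23, law, 39, 5, 4700, Fay), (23, law, 7, 5, 1420, Fay), (23, law, 7, 5, 3760, Fay), (23, law, 7, 5, 4700, Fay), (23, mkt, 12, 7, 1420, Fay), (23, mkt, 12, 7, 3760, Fay), (23, mkt, 12, 7, 4700, Fay)}.
Filtering on dept = law leaves {(23, law, 39, 5, 1420, Fay), (23, law, 39, 5, 3760, Fay), (23, law, 39, 5, 4700, Fay), (23, law, 7, 5, 1420, Fay), (23, law, 7, 5, 3760, Fay), (23, law, 7, 5, 4700, Fay)}.
π[salary, name, floor]: project onto (salary, name, floor) (3 duplicate(s) eliminated) → {(1420, Fay, 5), (3760, Fay, 5), (4700, Fay, 5)}

{(1420, Fay, 5), (3760, Fay, 5), (4700, Fay, 5)}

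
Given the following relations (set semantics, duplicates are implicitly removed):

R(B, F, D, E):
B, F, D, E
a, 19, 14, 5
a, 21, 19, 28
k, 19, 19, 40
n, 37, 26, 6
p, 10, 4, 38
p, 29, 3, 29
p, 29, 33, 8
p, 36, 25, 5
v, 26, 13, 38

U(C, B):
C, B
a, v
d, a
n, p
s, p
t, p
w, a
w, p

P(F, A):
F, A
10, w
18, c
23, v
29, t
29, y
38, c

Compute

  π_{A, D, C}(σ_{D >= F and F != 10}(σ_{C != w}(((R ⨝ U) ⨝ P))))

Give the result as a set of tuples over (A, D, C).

{(t, 33, n), (t, 33, s), (t, 33, t), (y, 33, n), (y, 33, s), (y, 33, t)}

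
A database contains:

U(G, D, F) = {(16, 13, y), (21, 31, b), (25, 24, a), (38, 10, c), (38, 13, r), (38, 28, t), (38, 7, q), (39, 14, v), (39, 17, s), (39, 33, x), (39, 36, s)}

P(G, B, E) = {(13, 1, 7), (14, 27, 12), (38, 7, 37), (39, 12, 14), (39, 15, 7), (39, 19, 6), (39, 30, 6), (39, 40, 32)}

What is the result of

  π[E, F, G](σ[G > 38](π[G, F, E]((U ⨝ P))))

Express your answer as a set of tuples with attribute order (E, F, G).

Natural join on G: {(38, 10, c, 7, 37), (38, 13, r, 7, 37), (38, 28, t, 7, 37), (38, 7, q, 7, 37), (39, 14, v, 12, 14), (39, 14, v, 15, 7), (39, 14, v, 19, 6), (39, 14, v, 30, 6), (39, 14, v, 40, 32), (39, 17, s, 12, 14), (39, 17, s, 15, 7), (39, 17, s, 19, 6), (39, 17, s, 30, 6), (39, 17, s, 40, 32), (39, 33, x, 12, 14), (39, 33, x, 15, 7), (39, 33, x, 19, 6), (39, 33, x, 30, 6), (39, 33, x, 40, 32), (39, 36, s, 12, 14), (39, 36, s, 15, 7), (39, 36, s, 19, 6), (39, 36, s, 30, 6), (39, 36, s, 40, 32)}
Projecting to G, F, E (8 duplicate(s) eliminated): {(38, c, 37), (38, q, 37), (38, r, 37), (38, t, 37), (39, s, 14), (39, s, 32), (39, s, 6), (39, s, 7), (39, v, 14), (39, v, 32), (39, v, 6), (39, v, 7), (39, x, 14), (39, x, 32), (39, x, 6), (39, x, 7)}
Apply σ_{G > 38}; surviving tuples: {(39, s, 14), (39, s, 32), (39, s, 6), (39, s, 7), (39, v, 14), (39, v, 32), (39, v, 6), (39, v, 7), (39, x, 14), (39, x, 32), (39, x, 6), (39, x, 7)}
Projecting to E, F, G: {(14, s, 39), (14, v, 39), (14, x, 39), (32, s, 39), (32, v, 39), (32, x, 39), (6, s, 39), (6, v, 39), (6, x, 39), (7, s, 39), (7, v, 39), (7, x, 39)}

{(14, s, 39), (14, v, 39), (14, x, 39), (32, s, 39), (32, v, 39), (32, x, 39), (6, s, 39), (6, v, 39), (6, x, 39), (7, s, 39), (7, v, 39), (7, x, 39)}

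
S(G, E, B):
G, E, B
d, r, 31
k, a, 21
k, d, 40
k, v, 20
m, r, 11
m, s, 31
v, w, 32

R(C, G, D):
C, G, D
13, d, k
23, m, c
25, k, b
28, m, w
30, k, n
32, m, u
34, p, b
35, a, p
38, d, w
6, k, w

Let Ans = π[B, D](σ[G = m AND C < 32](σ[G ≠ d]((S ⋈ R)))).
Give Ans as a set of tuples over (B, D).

Natural join on G: {(d, r, 31, 13, k), (d, r, 31, 38, w), (k, a, 21, 25, b), (k, a, 21, 30, n), (k, a, 21, 6, w), (k, d, 40, 25, b), (k, d, 40, 30, n), (k, d, 40, 6, w), (k, v, 20, 25, b), (k, v, 20, 30, n), (k, v, 20, 6, w), (m, r, 11, 23, c), (m, r, 11, 28, w), (m, r, 11, 32, u), (m, s, 31, 23, c), (m, s, 31, 28, w), (m, s, 31, 32, u)}
Selection G ≠ d: {(k, a, 21, 25, b), (k, a, 21, 30, n), (k, a, 21, 6, w), (k, d, 40, 25, b), (k, d, 40, 30, n), (k, d, 40, 6, w), (k, v, 20, 25, b), (k, v, 20, 30, n), (k, v, 20, 6, w), (m, r, 11, 23, c), (m, r, 11, 28, w), (m, r, 11, 32, u), (m, s, 31, 23, c), (m, s, 31, 28, w), (m, s, 31, 32, u)}
Selection G = m AND C < 32: {(m, r, 11, 23, c), (m, r, 11, 28, w), (m, s, 31, 23, c), (m, s, 31, 28, w)}
Projecting to B, D: {(11, c), (11, w), (31, c), (31, w)}

{(11, c), (11, w), (31, c), (31, w)}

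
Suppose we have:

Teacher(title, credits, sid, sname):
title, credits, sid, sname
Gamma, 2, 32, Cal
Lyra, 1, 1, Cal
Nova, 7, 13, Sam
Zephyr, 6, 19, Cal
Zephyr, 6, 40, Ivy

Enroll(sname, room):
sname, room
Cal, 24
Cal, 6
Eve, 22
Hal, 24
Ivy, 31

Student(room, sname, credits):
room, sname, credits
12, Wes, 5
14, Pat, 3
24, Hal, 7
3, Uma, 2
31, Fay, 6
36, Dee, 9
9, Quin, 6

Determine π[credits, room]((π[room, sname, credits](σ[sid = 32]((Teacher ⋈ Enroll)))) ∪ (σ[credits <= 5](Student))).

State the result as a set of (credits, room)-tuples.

{(2, 24), (2, 3), (2, 6), (3, 14), (5, 12)}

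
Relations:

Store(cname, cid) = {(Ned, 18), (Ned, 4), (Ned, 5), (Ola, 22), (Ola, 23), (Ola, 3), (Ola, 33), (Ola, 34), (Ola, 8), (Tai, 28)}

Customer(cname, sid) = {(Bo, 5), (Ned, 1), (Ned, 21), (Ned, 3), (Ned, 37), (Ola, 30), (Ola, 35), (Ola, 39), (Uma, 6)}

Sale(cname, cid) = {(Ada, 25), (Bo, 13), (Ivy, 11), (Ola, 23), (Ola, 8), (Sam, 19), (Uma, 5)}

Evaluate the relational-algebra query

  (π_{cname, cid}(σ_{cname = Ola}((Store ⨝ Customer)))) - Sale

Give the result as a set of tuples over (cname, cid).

Store ⋈ Customer (natural join on cname): {(Ned, 18, 1), (Ned, 18, 21), (Ned, 18, 3), (Ned, 18, 37), (Ned, 4, 1), (Ned, 4, 21), (Ned, 4, 3), (Ned, 4, 37), (Ned, 5, 1), (Ned, 5, 21), (Ned, 5, 3), (Ned, 5, 37), (Ola, 22, 30), (Ola, 22, 35), (Ola, 22, 39), (Ola, 23, 30), (Ola, 23, 35), (Ola, 23, 39), (Ola, 3, 30), (Ola, 3, 35), (Ola, 3, 39), (Ola, 33, 30), (Ola, 33, 35), (Ola, 33, 39), (Ola, 34, 30), (Ola, 34, 35), (Ola, 34, 39), (Ola, 8, 30), (Ola, 8, 35), (Ola, 8, 39)}
σ[cname = Ola]: keep tuples satisfying cname = Ola → {(Ola, 22, 30), (Ola, 22, 35), (Ola, 22, 39), (Ola, 23, 30), (Ola, 23, 35), (Ola, 23, 39), (Ola, 3, 30), (Ola, 3, 35), (Ola, 3, 39), (Ola, 33, 30), (Ola, 33, 35), (Ola, 33, 39), (Ola, 34, 30), (Ola, 34, 35), (Ola, 34, 39), (Ola, 8, 30), (Ola, 8, 35), (Ola, 8, 39)}
π_{cname, cid} gives {(Ola, 22), (Ola, 23), (Ola, 3), (Ola, 33), (Ola, 34), (Ola, 8)} (12 duplicate(s) eliminated).
Set difference of the two operands is {(Ola, 22), (Ola, 3), (Ola, 33), (Ola, 34)}.

{(Ola, 22), (Ola, 3), (Ola, 33), (Ola, 34)}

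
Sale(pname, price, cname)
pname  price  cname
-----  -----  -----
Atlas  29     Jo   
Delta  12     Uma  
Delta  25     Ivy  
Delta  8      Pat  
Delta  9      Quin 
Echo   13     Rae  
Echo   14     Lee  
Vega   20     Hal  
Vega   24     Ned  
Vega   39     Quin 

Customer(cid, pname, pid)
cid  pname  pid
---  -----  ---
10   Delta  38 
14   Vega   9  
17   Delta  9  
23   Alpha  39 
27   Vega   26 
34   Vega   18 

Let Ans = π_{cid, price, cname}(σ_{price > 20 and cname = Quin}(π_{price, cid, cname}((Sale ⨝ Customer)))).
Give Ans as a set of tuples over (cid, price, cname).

Sale ⋈ Customer (natural join on pname): {(Delta, 12, Uma, 10, 38), (Delta, 12, Uma, 17, 9), (Delta, 25, Ivy, 10, 38), (Delta, 25, Ivy, 17, 9), (Delta, 8, Pat, 10, 38), (Delta, 8, Pat, 17, 9), (Delta, 9, Quin, 10, 38), (Delta, 9, Quin, 17, 9), (Vega, 20, Hal, 14, 9), (Vega, 20, Hal, 27, 26), (Vega, 20, Hal, 34, 18), (Vega, 24, Ned, 14, 9), (Vega, 24, Ned, 27, 26), (Vega, 24, Ned, 34, 18), (Vega, 39, Quin, 14, 9), (Vega, 39, Quin, 27, 26), (Vega, 39, Quin, 34, 18)}
Projecting to price, cid, cname: {(12, 10, Uma), (12, 17, Uma), (20, 14, Hal), (20, 27, Hal), (20, 34, Hal), (24, 14, Ned), (24, 27, Ned), (24, 34, Ned), (25, 10, Ivy), (25, 17, Ivy), (39, 14, Quin), (39, 27, Quin), (39, 34, Quin), (8, 10, Pat), (8, 17, Pat), (9, 10, Quin), (9, 17, Quin)}
σ[price > 20 and cname = Quin]: keep tuples satisfying price > 20 and cname = Quin → {(39, 14, Quin), (39, 27, Quin), (39, 34, Quin)}
Projecting to cid, price, cname: {(14, 39, Quin), (27, 39, Quin), (34, 39, Quin)}

{(14, 39, Quin), (27, 39, Quin), (34, 39, Quin)}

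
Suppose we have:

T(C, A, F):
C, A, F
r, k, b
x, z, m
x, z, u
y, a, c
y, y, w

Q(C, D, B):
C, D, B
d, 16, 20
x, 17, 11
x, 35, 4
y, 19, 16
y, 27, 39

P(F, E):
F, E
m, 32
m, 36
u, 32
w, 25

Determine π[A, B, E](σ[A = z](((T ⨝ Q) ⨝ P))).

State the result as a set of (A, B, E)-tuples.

Natural join on C: {(x, z, m, 17, 11), (x, z, m, 35, 4), (x, z, u, 17, 11), (x, z, u, 35, 4), (y, a, c, 19, 16), (y, a, c, 27, 39), (y, y, w, 19, 16), (y, y, w, 27, 39)}
Natural join on F: {(x, z, m, 17, 11, 32), (x, z, m, 17, 11, 36), (x, z, m, 35, 4, 32), (x, z, m, 35, 4, 36), (x, z, u, 17, 11, 32), (x, z, u, 35, 4, 32), (y, y, w, 19, 16, 25), (y, y, w, 27, 39, 25)}
Selection A = z: {(x, z, m, 17, 11, 32), (x, z, m, 17, 11, 36), (x, z, m, 35, 4, 32), (x, z, m, 35, 4, 36), (x, z, u, 17, 11, 32), (x, z, u, 35, 4, 32)}
π[A, B, E]: project onto (A, B, E) (2 duplicate(s) eliminated) → {(z, 11, 32), (z, 11, 36), (z, 4, 32), (z, 4, 36)}

{(z, 11, 32), (z, 11, 36), (z, 4, 32), (z, 4, 36)}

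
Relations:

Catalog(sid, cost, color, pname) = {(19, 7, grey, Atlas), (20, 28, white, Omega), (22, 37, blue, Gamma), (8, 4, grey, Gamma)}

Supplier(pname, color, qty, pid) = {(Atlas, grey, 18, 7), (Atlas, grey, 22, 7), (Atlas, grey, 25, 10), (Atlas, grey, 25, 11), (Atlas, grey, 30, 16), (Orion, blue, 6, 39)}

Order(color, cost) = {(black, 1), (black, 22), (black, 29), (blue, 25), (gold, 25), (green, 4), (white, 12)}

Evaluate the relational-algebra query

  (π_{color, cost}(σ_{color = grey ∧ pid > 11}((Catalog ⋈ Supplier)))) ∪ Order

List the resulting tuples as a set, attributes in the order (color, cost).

{(black, 1), (black, 22), (black, 29), (blue, 25), (gold, 25), (green, 4), (grey, 7), (white, 12)}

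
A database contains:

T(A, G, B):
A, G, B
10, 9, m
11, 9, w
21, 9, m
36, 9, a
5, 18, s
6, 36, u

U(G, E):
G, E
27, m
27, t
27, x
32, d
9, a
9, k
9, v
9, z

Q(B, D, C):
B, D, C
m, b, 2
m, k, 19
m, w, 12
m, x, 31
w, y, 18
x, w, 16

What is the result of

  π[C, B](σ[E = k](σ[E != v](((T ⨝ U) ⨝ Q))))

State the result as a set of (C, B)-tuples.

{(12, m), (18, w), (19, m), (2, m), (31, m)}

T ⋈ U (natural join on G): {(10, 9, m, a), (10, 9, m, k), (10, 9, m, v), (10, 9, m, z), (11, 9, w, a), (11, 9, w, k), (11, 9, w, v), (11, 9, w, z), (21, 9, m, a), (21, 9, m, k), (21, 9, m, v), (21, 9, m, z), (36, 9, a, a), (36, 9, a, k), (36, 9, a, v), (36, 9, a, z)}
(T ⨝ U) ⋈ Q (natural join on B): {(10, 9, m, a, b, 2), (10, 9, m, a, k, 19), (10, 9, m, a, w, 12), (10, 9, m, a, x, 31), (10, 9, m, k, b, 2), (10, 9, m, k, k, 19), (10, 9, m, k, w, 12), (10, 9, m, k, x, 31), (10, 9, m, v, b, 2), (10, 9, m, v, k, 19), (10, 9, m, v, w, 12), (10, 9, m, v, x, 31), (10, 9, m, z, b, 2), (10, 9, m, z, k, 19), (10, 9, m, z, w, 12), (10, 9, m, z, x, 31), (11, 9, w, a, y, 18), (11, 9, w, k, y, 18), (11, 9, w, v, y, 18), (11, 9, w, z, y, 18), (21, 9, m, a, b, 2), (21, 9, m, a, k, 19), (21, 9, m, a, w, 12), (21, 9, m, a, x, 31), (21, 9, m, k, b, 2), (21, 9, m, k, k, 19), (21, 9, m, k, w, 12), (21, 9, m, k, x, 31), (21, 9, m, v, b, 2), (21, 9, m, v, k, 19), (21, 9, m, v, w, 12), (21, 9, m, v, x, 31), (21, 9, m, z, b, 2), (21, 9, m, z, k, 19), (21, 9, m, z, w, 12), (21, 9, m, z, x, 31)}
σ[E != v]: keep tuples satisfying E != v → {(10, 9, m, a, b, 2), (10, 9, m, a, k, 19), (10, 9, m, a, w, 12), (10, 9, m, a, x, 31), (10, 9, m, k, b, 2), (10, 9, m, k, k, 19), (10, 9, m, k, w, 12), (10, 9, m, k, x, 31), (10, 9, m, z, b, 2), (10, 9, m, z, k, 19), (10, 9, m, z, w, 12), (10, 9, m, z, x, 31), (11, 9, w, a, y, 18), (11, 9, w, k, y, 18), (11, 9, w, z, y, 18), (21, 9, m, a, b, 2), (21, 9, m, a, k, 19), (21, 9, m, a, w, 12), (21, 9, m, a, x, 31), (21, 9, m, k, b, 2), (21, 9, m, k, k, 19), (21, 9, m, k, w, 12), (21, 9, m, k, x, 31), (21, 9, m, z, b, 2), (21, 9, m, z, k, 19), (21, 9, m, z, w, 12), (21, 9, m, z, x, 31)}
σ[E = k]: keep tuples satisfying E = k → {(10, 9, m, k, b, 2), (10, 9, m, k, k, 19), (10, 9, m, k, w, 12), (10, 9, m, k, x, 31), (11, 9, w, k, y, 18), (21, 9, m, k, b, 2), (21, 9, m, k, k, 19), (21, 9, m, k, w, 12), (21, 9, m, k, x, 31)}
Keep only column(s) C, B (4 duplicate(s) eliminated): {(12, m), (18, w), (19, m), (2, m), (31, m)}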